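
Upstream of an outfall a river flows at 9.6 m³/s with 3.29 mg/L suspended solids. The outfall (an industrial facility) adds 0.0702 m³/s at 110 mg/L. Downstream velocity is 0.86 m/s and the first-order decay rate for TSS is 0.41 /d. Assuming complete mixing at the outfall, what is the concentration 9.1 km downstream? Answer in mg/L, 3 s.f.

After complete mixing, C₀ = (0.0702·110 + 9.6·3.29) / 9.67 = 4.065 mg/L.
Travel time t = 9100 m / 0.86 m/s = 1.058e+04 s = 0.1225 d.
C = 4.065·exp(−0.41·0.1225) = 4.065·0.951 = 3.866 mg/L.

3.87 mg/L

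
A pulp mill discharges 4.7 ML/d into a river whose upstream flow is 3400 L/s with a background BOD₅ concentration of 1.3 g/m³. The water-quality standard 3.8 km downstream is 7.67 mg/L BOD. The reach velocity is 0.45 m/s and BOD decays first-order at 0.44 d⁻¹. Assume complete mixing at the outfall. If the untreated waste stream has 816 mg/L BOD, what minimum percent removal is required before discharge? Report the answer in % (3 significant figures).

47.6 %

4.7 ML/d = 0.0544 m³/s.
3400 L/s = 3.4 m³/s.
Travel time to the compliance point: t = 3800/0.45 = 8444 s = 0.09774 d; decay factor exp(−0.44·0.09774) = 0.9579.
So the concentration just after mixing may be at most 7.67/0.9579 = 8.007 mg/L.
Mass balance: 8.007·3.454 = 0.0544·Cₑ + 3.4·1.3.
Cₑ = (27.66 − 4.42) / 0.0544 = 427.2 mg/L.
Required removal = 1 − 427.2/816 = 47.65 %.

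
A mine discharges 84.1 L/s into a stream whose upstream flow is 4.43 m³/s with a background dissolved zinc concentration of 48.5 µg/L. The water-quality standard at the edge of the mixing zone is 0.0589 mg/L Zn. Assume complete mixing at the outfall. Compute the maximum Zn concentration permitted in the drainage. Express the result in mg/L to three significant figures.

0.607 mg/L

84.1 L/s = 0.0841 m³/s.
48.5 µg/L = 0.0485 mg/L.
Mass balance: 0.0589·4.514 = 0.0841·Cₑ + 4.43·0.0485.
Cₑ = (0.2659 − 0.2149) / 0.0841 = 0.6067 mg/L.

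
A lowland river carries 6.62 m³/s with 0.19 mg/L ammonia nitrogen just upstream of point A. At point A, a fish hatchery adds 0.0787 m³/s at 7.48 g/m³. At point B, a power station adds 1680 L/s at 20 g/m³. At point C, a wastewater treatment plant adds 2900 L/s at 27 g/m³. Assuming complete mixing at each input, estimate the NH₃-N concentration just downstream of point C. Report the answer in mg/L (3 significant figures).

After input A: C = (6.62·0.19 + 0.0787·7.48) / 6.699 = 0.2756 mg/L.
1680 L/s = 1.68 m³/s.
After input B: C = (6.699·0.2756 + 1.68·20) / 8.379 = 4.231 mg/L.
2900 L/s = 2.9 m³/s.
After input C: C = (8.379·4.231 + 2.9·27) / 11.28 = 10.09 mg/L.

10.1 mg/L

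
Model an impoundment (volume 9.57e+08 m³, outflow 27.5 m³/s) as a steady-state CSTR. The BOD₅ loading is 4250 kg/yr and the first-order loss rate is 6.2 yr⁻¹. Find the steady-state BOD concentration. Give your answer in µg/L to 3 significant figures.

0.625 µg/L

Outflow Q = 27.5 m³/s × 3.156e+07 s/yr = 8.678e+08 m³/yr.
Steady-state CSTR mass balance: W = Q·C + k·V·C, so C = W/(Q + kV).
Q + kV = 8.678e+08 + 6.2·9.57e+08 = 6.801e+09 m³/yr.
C = 4250/6.801e+09 = 6.249e-07 kg/m³ = 0.0006249 mg/L = 0.6249 µg/L.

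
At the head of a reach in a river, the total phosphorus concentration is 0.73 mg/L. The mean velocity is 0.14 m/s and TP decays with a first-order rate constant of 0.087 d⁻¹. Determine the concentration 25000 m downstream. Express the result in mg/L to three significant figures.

0.610 mg/L

Travel time t = 25000 m / 0.14 m/s = 2.5e+04/0.14 = 1.786e+05 s = 2.067 d.
First-order decay: C = 0.73·exp(−0.087·2.067) = 0.73·0.8354 = 0.6099 mg/L.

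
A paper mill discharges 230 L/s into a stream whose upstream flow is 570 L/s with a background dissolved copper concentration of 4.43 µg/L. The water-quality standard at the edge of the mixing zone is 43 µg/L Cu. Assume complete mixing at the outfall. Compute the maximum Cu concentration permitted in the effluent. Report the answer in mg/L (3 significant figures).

0.139 mg/L

230 L/s = 0.23 m³/s.
570 L/s = 0.57 m³/s.
4.43 µg/L = 0.00443 mg/L.
43 µg/L = 0.043 mg/L.
Mass balance: 0.043·0.8 = 0.23·Cₑ + 0.57·0.00443.
Cₑ = (0.0344 − 0.002525) / 0.23 = 0.1386 mg/L.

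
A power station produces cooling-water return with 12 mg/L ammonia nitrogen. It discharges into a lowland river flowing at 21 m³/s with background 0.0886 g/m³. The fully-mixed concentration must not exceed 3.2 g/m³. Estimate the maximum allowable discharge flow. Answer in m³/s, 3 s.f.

7.42 m³/s

Mass balance at complete mixing: C_std·(Q_w + Q_r) = Q_w·C_e + Q_r·C_b.
Rearranging, Q_w = Q_r·(C_std − C_b)/(C_e − C_std) = 21·(3.2 − 0.0886) / (12 − 3.2) = 7.425 m³/s.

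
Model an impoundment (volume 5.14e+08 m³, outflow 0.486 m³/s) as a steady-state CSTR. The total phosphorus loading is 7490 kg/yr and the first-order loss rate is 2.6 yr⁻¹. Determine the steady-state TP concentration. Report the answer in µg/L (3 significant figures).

Outflow Q = 0.486 m³/s × 3.156e+07 s/yr = 1.534e+07 m³/yr.
Steady-state CSTR mass balance: W = Q·C + k·V·C, so C = W/(Q + kV).
Q + kV = 1.534e+07 + 2.6·5.14e+08 = 1.352e+09 m³/yr.
C = 7490/1.352e+09 = 5.541e-06 kg/m³ = 0.005541 mg/L = 5.541 µg/L.

5.54 µg/L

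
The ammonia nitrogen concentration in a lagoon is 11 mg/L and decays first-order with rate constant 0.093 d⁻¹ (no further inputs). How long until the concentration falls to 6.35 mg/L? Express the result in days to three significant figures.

5.91 d

t = ln(C₀/C)/k = ln(11/6.35)/0.093 = 0.5494/0.093 = 5.908 d.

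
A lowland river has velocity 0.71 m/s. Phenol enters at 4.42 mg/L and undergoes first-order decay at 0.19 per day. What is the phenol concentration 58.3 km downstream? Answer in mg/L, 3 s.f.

Travel time t = 58.3 km / 0.71 m/s = 5.83e+04/0.71 = 8.211e+04 s = 0.9504 d.
First-order decay: C = 4.42·exp(−0.19·0.9504) = 4.42·0.8348 = 3.69 mg/L.

3.69 mg/L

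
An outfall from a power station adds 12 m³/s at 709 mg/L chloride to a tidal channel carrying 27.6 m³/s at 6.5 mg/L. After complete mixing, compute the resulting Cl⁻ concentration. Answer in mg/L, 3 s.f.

By mass balance at complete mixing, C = (12·709 + 27.6·6.5) / (12 + 27.6) = 8687/39.6 = 219.4 mg/L.

219 mg/L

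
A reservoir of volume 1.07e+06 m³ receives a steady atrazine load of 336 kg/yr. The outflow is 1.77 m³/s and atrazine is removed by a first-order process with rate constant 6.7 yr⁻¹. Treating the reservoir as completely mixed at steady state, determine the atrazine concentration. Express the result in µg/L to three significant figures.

5.33 µg/L

Outflow Q = 1.77 m³/s × 3.156e+07 s/yr = 5.586e+07 m³/yr.
Steady-state CSTR mass balance: W = Q·C + k·V·C, so C = W/(Q + kV).
Q + kV = 5.586e+07 + 6.7·1.07e+06 = 6.303e+07 m³/yr.
C = 336/6.303e+07 = 5.331e-06 kg/m³ = 0.005331 mg/L = 5.331 µg/L.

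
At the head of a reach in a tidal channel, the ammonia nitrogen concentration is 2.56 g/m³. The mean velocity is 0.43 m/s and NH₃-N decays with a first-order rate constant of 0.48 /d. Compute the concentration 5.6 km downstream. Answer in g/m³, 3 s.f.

2.38 g/m³

Travel time t = 5.6 km / 0.43 m/s = 5600/0.43 = 1.302e+04 s = 0.1507 d.
First-order decay: C = 2.56·exp(−0.48·0.1507) = 2.56·0.9302 = 2.381 g/m³.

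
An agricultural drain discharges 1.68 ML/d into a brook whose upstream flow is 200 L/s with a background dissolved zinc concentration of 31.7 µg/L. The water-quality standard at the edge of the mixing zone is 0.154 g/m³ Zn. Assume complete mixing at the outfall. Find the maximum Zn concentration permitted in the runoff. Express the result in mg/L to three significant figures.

1.41 mg/L

1.68 ML/d = 0.01944 m³/s.
200 L/s = 0.2 m³/s.
31.7 µg/L = 0.0317 mg/L.
Mass balance: 0.154·0.2194 = 0.01944·Cₑ + 0.2·0.0317.
Cₑ = (0.03379 − 0.00634) / 0.01944 = 1.412 mg/L.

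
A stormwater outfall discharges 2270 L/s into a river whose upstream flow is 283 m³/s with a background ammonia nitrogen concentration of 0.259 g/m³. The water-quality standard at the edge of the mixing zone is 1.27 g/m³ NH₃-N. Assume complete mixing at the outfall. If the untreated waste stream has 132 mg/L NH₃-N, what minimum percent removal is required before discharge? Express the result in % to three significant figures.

3.55 %

2270 L/s = 2.27 m³/s.
Mass balance: 1.27·285.3 = 2.27·Cₑ + 283·0.259.
Cₑ = (362.3 − 73.3) / 2.27 = 127.3 mg/L.
Required removal = 1 − 127.3/132 = 3.552 %.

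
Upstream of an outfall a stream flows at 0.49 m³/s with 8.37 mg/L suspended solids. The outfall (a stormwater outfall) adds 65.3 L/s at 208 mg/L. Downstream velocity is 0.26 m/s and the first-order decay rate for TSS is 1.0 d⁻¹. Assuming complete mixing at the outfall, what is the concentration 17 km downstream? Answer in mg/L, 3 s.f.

14.9 mg/L

65.3 L/s = 0.0653 m³/s.
After complete mixing, C₀ = (0.0653·208 + 0.49·8.37) / 0.5553 = 31.85 mg/L.
Travel time t = 1.7e+04 m / 0.26 m/s = 6.538e+04 s = 0.7568 d.
C = 31.85·exp(−1.0·0.7568) = 31.85·0.4692 = 14.94 mg/L.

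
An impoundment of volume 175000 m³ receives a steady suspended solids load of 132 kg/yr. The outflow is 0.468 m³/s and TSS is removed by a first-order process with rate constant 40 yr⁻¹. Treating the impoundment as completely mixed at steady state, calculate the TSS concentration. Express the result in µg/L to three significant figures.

6.06 µg/L

Outflow Q = 0.468 m³/s × 3.156e+07 s/yr = 1.477e+07 m³/yr.
Steady-state CSTR mass balance: W = Q·C + k·V·C, so C = W/(Q + kV).
Q + kV = 1.477e+07 + 40·175000 = 2.177e+07 m³/yr.
C = 132/2.177e+07 = 6.064e-06 kg/m³ = 0.006064 mg/L = 6.064 µg/L.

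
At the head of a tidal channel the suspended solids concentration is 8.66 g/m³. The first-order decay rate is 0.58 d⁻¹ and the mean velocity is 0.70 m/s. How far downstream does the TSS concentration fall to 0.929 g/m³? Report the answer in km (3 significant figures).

From C = C₀·e^(−kt), t = ln(C₀/C)/k = ln(8.66/0.929)/0.58 = 2.232/0.58 = 3.849 d.
Distance = v·t = 0.70 m/s × 3.325e+05 s = 2.328e+05 m = 232.8 km.

233 km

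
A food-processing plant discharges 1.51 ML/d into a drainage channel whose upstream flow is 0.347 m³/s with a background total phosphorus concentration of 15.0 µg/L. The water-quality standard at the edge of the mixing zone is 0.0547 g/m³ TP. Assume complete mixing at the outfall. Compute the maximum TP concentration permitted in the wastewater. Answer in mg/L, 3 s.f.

1.51 ML/d = 0.01748 m³/s.
15.0 µg/L = 0.015 mg/L.
Mass balance: 0.0547·0.3645 = 0.01748·Cₑ + 0.347·0.015.
Cₑ = (0.01994 − 0.005205) / 0.01748 = 0.8429 mg/L.

0.843 mg/L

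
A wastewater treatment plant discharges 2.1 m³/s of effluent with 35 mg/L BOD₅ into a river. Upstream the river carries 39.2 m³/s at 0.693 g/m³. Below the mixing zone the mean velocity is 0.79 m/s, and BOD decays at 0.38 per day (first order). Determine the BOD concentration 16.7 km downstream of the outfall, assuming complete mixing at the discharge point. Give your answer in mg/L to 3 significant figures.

After complete mixing, C₀ = (2.1·35 + 39.2·0.693) / 41.3 = 2.437 mg/L.
Travel time t = 1.67e+04 m / 0.79 m/s = 2.114e+04 s = 0.2447 d.
C = 2.437·exp(−0.38·0.2447) = 2.437·0.9112 = 2.221 mg/L.

2.22 mg/L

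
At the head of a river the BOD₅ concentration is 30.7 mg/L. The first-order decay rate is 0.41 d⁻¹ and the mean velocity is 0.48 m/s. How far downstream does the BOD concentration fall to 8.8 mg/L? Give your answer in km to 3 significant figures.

From C = C₀·e^(−kt), t = ln(C₀/C)/k = ln(30.7/8.8)/0.41 = 1.25/0.41 = 3.048 d.
Distance = v·t = 0.48 m/s × 2.633e+05 s = 1.264e+05 m = 126.4 km.

126 km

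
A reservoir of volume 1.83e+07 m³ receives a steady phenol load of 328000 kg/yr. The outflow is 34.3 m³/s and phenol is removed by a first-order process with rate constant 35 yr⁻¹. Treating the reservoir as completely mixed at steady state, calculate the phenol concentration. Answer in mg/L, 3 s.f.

Outflow Q = 34.3 m³/s × 3.156e+07 s/yr = 1.082e+09 m³/yr.
Steady-state CSTR mass balance: W = Q·C + k·V·C, so C = W/(Q + kV).
Q + kV = 1.082e+09 + 35·1.83e+07 = 1.723e+09 m³/yr.
C = 328000/1.723e+09 = 0.0001904 kg/m³ = 0.1904 mg/L.

0.190 mg/L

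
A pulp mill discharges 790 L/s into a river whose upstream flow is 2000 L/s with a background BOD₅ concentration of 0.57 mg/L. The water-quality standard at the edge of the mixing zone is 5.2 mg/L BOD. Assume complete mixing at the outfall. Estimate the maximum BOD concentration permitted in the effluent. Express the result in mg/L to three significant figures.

790 L/s = 0.79 m³/s.
2000 L/s = 2 m³/s.
Mass balance: 5.2·2.79 = 0.79·Cₑ + 2·0.57.
Cₑ = (14.51 − 1.14) / 0.79 = 16.92 mg/L.

16.9 mg/L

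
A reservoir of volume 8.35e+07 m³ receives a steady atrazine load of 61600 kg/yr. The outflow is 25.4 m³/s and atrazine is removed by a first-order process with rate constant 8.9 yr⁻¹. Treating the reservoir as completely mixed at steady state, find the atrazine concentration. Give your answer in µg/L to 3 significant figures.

39.9 µg/L

Outflow Q = 25.4 m³/s × 3.156e+07 s/yr = 8.016e+08 m³/yr.
Steady-state CSTR mass balance: W = Q·C + k·V·C, so C = W/(Q + kV).
Q + kV = 8.016e+08 + 8.9·8.35e+07 = 1.545e+09 m³/yr.
C = 61600/1.545e+09 = 3.988e-05 kg/m³ = 0.03988 mg/L = 39.88 µg/L.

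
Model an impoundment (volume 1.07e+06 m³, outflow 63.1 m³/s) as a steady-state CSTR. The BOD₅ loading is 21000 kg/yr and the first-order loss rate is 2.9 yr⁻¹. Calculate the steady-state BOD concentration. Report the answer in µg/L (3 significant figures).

10.5 µg/L

Outflow Q = 63.1 m³/s × 3.156e+07 s/yr = 1.991e+09 m³/yr.
Steady-state CSTR mass balance: W = Q·C + k·V·C, so C = W/(Q + kV).
Q + kV = 1.991e+09 + 2.9·1.07e+06 = 1.994e+09 m³/yr.
C = 21000/1.994e+09 = 1.053e-05 kg/m³ = 0.01053 mg/L = 10.53 µg/L.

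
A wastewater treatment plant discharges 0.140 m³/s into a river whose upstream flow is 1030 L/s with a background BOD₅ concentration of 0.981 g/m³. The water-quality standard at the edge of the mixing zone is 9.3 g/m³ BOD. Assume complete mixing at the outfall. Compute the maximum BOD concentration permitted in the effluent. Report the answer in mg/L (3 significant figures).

1030 L/s = 1.03 m³/s.
Mass balance: 9.3·1.17 = 0.14·Cₑ + 1.03·0.981.
Cₑ = (10.88 − 1.01) / 0.14 = 70.5 mg/L.

70.5 mg/L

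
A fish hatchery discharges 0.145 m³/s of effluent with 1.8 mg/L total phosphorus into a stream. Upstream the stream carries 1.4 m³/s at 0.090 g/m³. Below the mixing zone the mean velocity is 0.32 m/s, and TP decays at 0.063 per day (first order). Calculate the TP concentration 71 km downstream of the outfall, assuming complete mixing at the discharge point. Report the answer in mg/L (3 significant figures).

0.213 mg/L

After complete mixing, C₀ = (0.145·1.8 + 1.4·0.09) / 1.545 = 0.2505 mg/L.
Travel time t = 7.1e+04 m / 0.32 m/s = 2.219e+05 s = 2.568 d.
C = 0.2505·exp(−0.063·2.568) = 0.2505·0.8506 = 0.2131 mg/L.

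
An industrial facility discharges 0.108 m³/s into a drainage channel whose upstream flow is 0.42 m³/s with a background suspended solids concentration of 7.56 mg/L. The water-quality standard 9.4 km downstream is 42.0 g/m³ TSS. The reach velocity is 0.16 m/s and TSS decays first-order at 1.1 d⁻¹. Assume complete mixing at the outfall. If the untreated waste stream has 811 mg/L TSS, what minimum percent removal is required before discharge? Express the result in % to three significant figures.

50.1 %

Travel time to the compliance point: t = 9400/0.16 = 5.875e+04 s = 0.68 d; decay factor exp(−1.1·0.68) = 0.4733.
So the concentration just after mixing may be at most 42/0.4733 = 88.73 mg/L.
Mass balance: 88.73·0.528 = 0.108·Cₑ + 0.42·7.56.
Cₑ = (46.85 − 3.175) / 0.108 = 404.4 mg/L.
Required removal = 1 − 404.4/811 = 50.13 %.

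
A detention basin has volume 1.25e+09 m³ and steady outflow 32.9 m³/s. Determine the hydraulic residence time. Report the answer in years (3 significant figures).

1.20 yr

Q = 32.9 m³/s × 3.156e+07 s/yr = 1.038e+09 m³/yr.
Hydraulic residence time τ = V/Q = 1.25e+09/1.038e+09 = 1.204 yr.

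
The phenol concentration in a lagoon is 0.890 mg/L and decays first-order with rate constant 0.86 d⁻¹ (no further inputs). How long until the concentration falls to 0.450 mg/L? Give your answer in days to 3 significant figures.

0.793 d

t = ln(C₀/C)/k = ln(0.890/0.450)/0.86 = 0.682/0.86 = 0.793 d.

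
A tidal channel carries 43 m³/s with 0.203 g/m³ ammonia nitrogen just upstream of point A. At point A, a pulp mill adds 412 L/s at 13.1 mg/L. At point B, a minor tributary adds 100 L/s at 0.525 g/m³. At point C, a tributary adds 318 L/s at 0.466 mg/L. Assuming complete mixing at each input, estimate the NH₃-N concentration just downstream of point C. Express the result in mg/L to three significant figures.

412 L/s = 0.412 m³/s.
After input A: C = (43·0.203 + 0.412·13.1) / 43.41 = 0.3254 mg/L.
100 L/s = 0.1 m³/s.
After input B: C = (43.41·0.3254 + 0.1·0.525) / 43.51 = 0.3259 mg/L.
318 L/s = 0.318 m³/s.
After input C: C = (43.51·0.3259 + 0.318·0.466) / 43.83 = 0.3269 mg/L.

0.327 mg/L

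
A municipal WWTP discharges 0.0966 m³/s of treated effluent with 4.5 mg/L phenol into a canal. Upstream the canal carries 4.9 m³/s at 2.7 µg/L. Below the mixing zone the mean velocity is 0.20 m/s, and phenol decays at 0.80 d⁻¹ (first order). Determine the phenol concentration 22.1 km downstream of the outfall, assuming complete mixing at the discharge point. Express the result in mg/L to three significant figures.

2.7 µg/L = 0.0027 mg/L.
After complete mixing, C₀ = (0.0966·4.5 + 4.9·0.0027) / 4.997 = 0.08965 mg/L.
Travel time t = 2.21e+04 m / 0.20 m/s = 1.105e+05 s = 1.279 d.
C = 0.08965·exp(−0.80·1.279) = 0.08965·0.3595 = 0.03222 mg/L.

0.0322 mg/L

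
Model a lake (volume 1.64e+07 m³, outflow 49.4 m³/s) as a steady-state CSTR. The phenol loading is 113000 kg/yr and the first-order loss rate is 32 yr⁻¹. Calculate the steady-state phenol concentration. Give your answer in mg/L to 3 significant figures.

0.0542 mg/L

Outflow Q = 49.4 m³/s × 3.156e+07 s/yr = 1.559e+09 m³/yr.
Steady-state CSTR mass balance: W = Q·C + k·V·C, so C = W/(Q + kV).
Q + kV = 1.559e+09 + 32·1.64e+07 = 2.084e+09 m³/yr.
C = 113000/2.084e+09 = 5.423e-05 kg/m³ = 0.05423 mg/L.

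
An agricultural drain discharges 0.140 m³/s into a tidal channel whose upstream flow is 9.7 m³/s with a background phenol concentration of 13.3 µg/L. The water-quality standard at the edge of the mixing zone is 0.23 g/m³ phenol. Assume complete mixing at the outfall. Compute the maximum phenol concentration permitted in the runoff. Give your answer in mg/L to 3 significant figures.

15.2 mg/L

13.3 µg/L = 0.0133 mg/L.
Mass balance: 0.23·9.84 = 0.14·Cₑ + 9.7·0.0133.
Cₑ = (2.263 − 0.129) / 0.14 = 15.24 mg/L.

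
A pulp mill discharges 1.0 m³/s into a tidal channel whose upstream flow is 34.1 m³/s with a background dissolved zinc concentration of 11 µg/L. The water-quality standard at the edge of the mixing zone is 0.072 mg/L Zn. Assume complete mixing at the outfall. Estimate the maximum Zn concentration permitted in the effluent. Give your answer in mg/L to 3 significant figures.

11 µg/L = 0.011 mg/L.
Mass balance: 0.072·35.1 = 1·Cₑ + 34.1·0.011.
Cₑ = (2.527 − 0.3751) / 1 = 2.152 mg/L.

2.15 mg/L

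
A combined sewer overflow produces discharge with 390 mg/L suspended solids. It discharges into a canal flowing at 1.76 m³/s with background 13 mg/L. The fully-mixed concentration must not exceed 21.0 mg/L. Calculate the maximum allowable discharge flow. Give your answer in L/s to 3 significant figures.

38.2 L/s

Mass balance at complete mixing: C_std·(Q_w + Q_r) = Q_w·C_e + Q_r·C_b.
Rearranging, Q_w = Q_r·(C_std − C_b)/(C_e − C_std) = 1.76·(21 − 13) / (390 − 21) = 0.03816 m³/s.
= 38.16 L/s.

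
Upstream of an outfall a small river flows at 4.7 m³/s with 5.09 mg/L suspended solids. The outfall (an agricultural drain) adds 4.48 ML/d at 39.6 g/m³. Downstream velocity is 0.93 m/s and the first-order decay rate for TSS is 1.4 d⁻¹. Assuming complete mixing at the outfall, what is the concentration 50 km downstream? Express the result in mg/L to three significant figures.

4.48 ML/d = 0.05185 m³/s.
After complete mixing, C₀ = (0.05185·39.6 + 4.7·5.09) / 4.752 = 5.467 mg/L.
Travel time t = 5e+04 m / 0.93 m/s = 5.376e+04 s = 0.6223 d.
C = 5.467·exp(−1.4·0.6223) = 5.467·0.4185 = 2.288 mg/L.

2.29 mg/L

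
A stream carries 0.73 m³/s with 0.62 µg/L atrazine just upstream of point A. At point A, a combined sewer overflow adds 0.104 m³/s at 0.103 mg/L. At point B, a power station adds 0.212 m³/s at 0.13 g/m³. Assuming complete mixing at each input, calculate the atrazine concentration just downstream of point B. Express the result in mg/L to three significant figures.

0.62 µg/L = 0.00062 mg/L.
After input A: C = (0.73·0.00062 + 0.104·0.103) / 0.834 = 0.01339 mg/L.
After input B: C = (0.834·0.01339 + 0.212·0.13) / 1.046 = 0.03702 mg/L.

0.0370 mg/L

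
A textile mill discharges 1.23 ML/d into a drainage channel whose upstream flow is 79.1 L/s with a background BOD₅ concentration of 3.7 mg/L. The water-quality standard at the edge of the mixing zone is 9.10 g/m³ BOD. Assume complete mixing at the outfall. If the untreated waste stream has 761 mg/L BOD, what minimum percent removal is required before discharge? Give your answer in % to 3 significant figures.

94.9 %

1.23 ML/d = 0.01424 m³/s.
79.1 L/s = 0.0791 m³/s.
Mass balance: 9.1·0.09334 = 0.01424·Cₑ + 0.0791·3.7.
Cₑ = (0.8494 − 0.2927) / 0.01424 = 39.1 mg/L.
Required removal = 1 − 39.1/761 = 94.86 %.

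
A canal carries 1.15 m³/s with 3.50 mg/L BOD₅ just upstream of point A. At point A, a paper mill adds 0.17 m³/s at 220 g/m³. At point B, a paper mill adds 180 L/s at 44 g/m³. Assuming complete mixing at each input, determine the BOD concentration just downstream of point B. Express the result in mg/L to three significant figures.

32.9 mg/L

After input A: C = (1.15·3.5 + 0.17·220) / 1.32 = 31.38 mg/L.
180 L/s = 0.18 m³/s.
After input B: C = (1.32·31.38 + 0.18·44) / 1.5 = 32.9 mg/L.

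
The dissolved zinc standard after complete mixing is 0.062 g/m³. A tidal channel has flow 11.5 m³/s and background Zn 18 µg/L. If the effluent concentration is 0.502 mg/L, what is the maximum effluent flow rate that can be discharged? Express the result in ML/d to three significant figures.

99.4 ML/d

18 µg/L = 0.018 mg/L.
Mass balance at complete mixing: C_std·(Q_w + Q_r) = Q_w·C_e + Q_r·C_b.
Rearranging, Q_w = Q_r·(C_std − C_b)/(C_e − C_std) = 11.5·(0.062 − 0.018) / (0.502 − 0.062) = 1.15 m³/s.
= 99.36 ML/d.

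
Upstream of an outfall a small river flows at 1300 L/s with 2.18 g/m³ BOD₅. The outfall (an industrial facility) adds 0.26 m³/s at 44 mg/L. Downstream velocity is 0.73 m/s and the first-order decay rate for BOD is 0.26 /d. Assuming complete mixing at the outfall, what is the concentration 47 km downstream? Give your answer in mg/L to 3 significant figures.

7.54 mg/L

1300 L/s = 1.3 m³/s.
After complete mixing, C₀ = (0.26·44 + 1.3·2.18) / 1.56 = 9.15 mg/L.
Travel time t = 4.7e+04 m / 0.73 m/s = 6.438e+04 s = 0.7452 d.
C = 9.15·exp(−0.26·0.7452) = 9.15·0.8239 = 7.538 mg/L.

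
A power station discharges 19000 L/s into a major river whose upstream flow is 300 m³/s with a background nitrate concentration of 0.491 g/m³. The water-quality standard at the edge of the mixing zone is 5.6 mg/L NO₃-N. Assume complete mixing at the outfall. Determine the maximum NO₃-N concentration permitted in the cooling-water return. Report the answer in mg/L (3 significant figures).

19000 L/s = 19 m³/s.
Mass balance: 5.6·319 = 19·Cₑ + 300·0.491.
Cₑ = (1786 − 147.3) / 19 = 86.27 mg/L.

86.3 mg/L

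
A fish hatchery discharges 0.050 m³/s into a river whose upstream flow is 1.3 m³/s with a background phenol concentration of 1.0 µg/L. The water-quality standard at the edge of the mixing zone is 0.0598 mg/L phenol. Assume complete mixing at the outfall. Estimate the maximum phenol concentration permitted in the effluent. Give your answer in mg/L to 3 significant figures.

1.59 mg/L

1.0 µg/L = 0.001 mg/L.
Mass balance: 0.0598·1.35 = 0.05·Cₑ + 1.3·0.001.
Cₑ = (0.08073 − 0.0013) / 0.05 = 1.589 mg/L.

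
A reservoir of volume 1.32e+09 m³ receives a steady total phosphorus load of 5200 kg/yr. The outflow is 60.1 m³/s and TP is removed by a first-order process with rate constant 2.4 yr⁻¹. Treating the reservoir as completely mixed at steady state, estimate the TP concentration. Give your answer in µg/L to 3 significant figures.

Outflow Q = 60.1 m³/s × 3.156e+07 s/yr = 1.897e+09 m³/yr.
Steady-state CSTR mass balance: W = Q·C + k·V·C, so C = W/(Q + kV).
Q + kV = 1.897e+09 + 2.4·1.32e+09 = 5.065e+09 m³/yr.
C = 5200/5.065e+09 = 1.027e-06 kg/m³ = 0.001027 mg/L = 1.027 µg/L.

1.03 µg/L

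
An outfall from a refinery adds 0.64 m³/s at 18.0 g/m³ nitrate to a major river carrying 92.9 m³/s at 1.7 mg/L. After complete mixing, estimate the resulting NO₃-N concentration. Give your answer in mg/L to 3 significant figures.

Conservation of mass across the mixing zone: C = (0.64·18 + 92.9·1.7) / (0.64 + 92.9) = 169.5/93.54 = 1.812 mg/L.

1.81 mg/L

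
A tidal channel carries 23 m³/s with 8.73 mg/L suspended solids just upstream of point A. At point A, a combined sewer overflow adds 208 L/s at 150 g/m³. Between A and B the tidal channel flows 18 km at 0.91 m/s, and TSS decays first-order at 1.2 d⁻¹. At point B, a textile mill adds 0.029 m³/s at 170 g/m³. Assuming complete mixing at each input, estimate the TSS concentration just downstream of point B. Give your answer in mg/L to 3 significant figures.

208 L/s = 0.208 m³/s.
After input A: C = (23·8.73 + 0.208·150) / 23.21 = 9.996 mg/L.
Over the 18 km reach to input B (t = 1.978e+04 s = 0.2289 d), decay gives C = 9.996·exp(−1.2·0.2289) = 7.595 mg/L.
After input B: C = (23.21·7.595 + 0.029·170) / 23.24 = 7.798 mg/L.

7.80 mg/L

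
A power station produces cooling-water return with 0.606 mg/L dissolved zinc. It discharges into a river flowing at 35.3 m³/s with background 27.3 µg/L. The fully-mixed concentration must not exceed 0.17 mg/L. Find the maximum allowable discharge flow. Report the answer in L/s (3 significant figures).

11600 L/s

27.3 µg/L = 0.0273 mg/L.
Mass balance at complete mixing: C_std·(Q_w + Q_r) = Q_w·C_e + Q_r·C_b.
Rearranging, Q_w = Q_r·(C_std − C_b)/(C_e − C_std) = 35.3·(0.17 − 0.0273) / (0.606 − 0.17) = 11.55 m³/s.
= 1.155e+04 L/s.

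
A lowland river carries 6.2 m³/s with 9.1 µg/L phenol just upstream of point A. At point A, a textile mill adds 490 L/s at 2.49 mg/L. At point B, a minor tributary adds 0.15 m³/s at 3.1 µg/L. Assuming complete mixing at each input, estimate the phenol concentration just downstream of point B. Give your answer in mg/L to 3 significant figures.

0.187 mg/L

9.1 µg/L = 0.0091 mg/L.
490 L/s = 0.49 m³/s.
After input A: C = (6.2·0.0091 + 0.49·2.49) / 6.69 = 0.1908 mg/L.
3.1 µg/L = 0.0031 mg/L.
After input B: C = (6.69·0.1908 + 0.15·0.0031) / 6.84 = 0.1867 mg/L.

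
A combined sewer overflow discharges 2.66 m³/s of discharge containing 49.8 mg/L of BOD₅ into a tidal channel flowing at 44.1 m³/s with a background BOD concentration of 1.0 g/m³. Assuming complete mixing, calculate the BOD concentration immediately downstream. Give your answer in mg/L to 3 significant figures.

Conservation of mass across the mixing zone: C = (2.66·49.8 + 44.1·1) / (2.66 + 44.1) = 176.6/46.76 = 3.776 mg/L.

3.78 mg/L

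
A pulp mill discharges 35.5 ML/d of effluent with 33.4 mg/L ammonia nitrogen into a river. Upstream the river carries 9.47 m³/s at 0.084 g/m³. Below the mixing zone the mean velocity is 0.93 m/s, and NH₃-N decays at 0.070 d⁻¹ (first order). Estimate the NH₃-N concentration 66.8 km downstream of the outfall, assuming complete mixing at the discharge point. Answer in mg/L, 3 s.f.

1.39 mg/L

35.5 ML/d = 0.4109 m³/s.
After complete mixing, C₀ = (0.4109·33.4 + 9.47·0.084) / 9.881 = 1.469 mg/L.
Travel time t = 6.68e+04 m / 0.93 m/s = 7.183e+04 s = 0.8313 d.
C = 1.469·exp(−0.070·0.8313) = 1.469·0.9435 = 1.386 mg/L.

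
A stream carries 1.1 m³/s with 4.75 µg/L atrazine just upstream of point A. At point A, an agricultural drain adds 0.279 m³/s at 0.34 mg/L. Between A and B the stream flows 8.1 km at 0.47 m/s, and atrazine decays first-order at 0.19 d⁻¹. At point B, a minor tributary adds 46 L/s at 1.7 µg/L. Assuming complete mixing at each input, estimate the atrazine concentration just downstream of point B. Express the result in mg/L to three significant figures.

4.75 µg/L = 0.00475 mg/L.
After input A: C = (1.1·0.00475 + 0.279·0.34) / 1.379 = 0.07258 mg/L.
Over the 8.1 km reach to input B (t = 1.723e+04 s = 0.1995 d), decay gives C = 0.07258·exp(−0.19·0.1995) = 0.06988 mg/L.
46 L/s = 0.046 m³/s.
1.7 µg/L = 0.0017 mg/L.
After input B: C = (1.379·0.06988 + 0.046·0.0017) / 1.425 = 0.06768 mg/L.

0.0677 mg/L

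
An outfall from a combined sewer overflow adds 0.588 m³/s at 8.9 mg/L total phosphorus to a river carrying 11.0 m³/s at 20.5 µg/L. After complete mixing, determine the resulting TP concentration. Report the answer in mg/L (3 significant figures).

20.5 µg/L = 0.0205 mg/L.
Flow-weighted mixing gives C = (0.588·8.9 + 11·0.0205) / (0.588 + 11) = 5.459/11.59 = 0.4711 mg/L.

0.471 mg/L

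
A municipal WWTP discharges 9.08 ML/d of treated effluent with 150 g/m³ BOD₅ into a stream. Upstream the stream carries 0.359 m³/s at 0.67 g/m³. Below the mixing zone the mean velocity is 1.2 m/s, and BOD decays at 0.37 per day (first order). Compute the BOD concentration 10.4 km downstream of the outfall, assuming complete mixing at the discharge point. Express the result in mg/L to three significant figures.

9.08 ML/d = 0.1051 m³/s.
After complete mixing, C₀ = (0.1051·150 + 0.359·0.67) / 0.4641 = 34.49 mg/L.
Travel time t = 1.04e+04 m / 1.2 m/s = 8667 s = 0.1003 d.
C = 34.49·exp(−0.37·0.1003) = 34.49·0.9636 = 33.23 mg/L.

33.2 mg/L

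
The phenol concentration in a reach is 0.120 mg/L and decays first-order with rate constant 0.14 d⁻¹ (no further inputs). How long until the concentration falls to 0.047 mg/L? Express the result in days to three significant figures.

t = ln(C₀/C)/k = ln(0.120/0.047)/0.14 = 0.9373/0.14 = 6.695 d.

6.70 d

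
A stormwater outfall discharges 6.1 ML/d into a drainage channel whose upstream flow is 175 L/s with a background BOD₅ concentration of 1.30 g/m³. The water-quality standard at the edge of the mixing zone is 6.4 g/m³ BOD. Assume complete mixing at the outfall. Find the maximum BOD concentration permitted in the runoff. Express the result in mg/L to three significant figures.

19.0 mg/L

6.1 ML/d = 0.0706 m³/s.
175 L/s = 0.175 m³/s.
Mass balance: 6.4·0.2456 = 0.0706·Cₑ + 0.175·1.3.
Cₑ = (1.572 − 0.2275) / 0.0706 = 19.04 mg/L.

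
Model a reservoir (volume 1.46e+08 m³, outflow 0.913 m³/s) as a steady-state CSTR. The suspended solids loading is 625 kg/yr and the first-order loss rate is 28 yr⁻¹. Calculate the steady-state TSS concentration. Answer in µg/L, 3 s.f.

0.152 µg/L

Outflow Q = 0.913 m³/s × 3.156e+07 s/yr = 2.881e+07 m³/yr.
Steady-state CSTR mass balance: W = Q·C + k·V·C, so C = W/(Q + kV).
Q + kV = 2.881e+07 + 28·1.46e+08 = 4.117e+09 m³/yr.
C = 625/4.117e+09 = 1.518e-07 kg/m³ = 0.0001518 mg/L = 0.1518 µg/L.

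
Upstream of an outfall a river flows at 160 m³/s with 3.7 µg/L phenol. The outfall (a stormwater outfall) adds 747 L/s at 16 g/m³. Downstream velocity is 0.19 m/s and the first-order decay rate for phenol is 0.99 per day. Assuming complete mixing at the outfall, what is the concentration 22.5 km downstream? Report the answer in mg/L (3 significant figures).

747 L/s = 0.747 m³/s.
3.7 µg/L = 0.0037 mg/L.
After complete mixing, C₀ = (0.747·16 + 160·0.0037) / 160.7 = 0.07804 mg/L.
Travel time t = 2.25e+04 m / 0.19 m/s = 1.184e+05 s = 1.371 d.
C = 0.07804·exp(−0.99·1.371) = 0.07804·0.2575 = 0.02009 mg/L.

0.0201 mg/L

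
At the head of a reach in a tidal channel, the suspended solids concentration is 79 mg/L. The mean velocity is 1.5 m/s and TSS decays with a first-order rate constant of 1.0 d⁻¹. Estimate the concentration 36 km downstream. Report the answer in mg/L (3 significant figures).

59.8 mg/L

Travel time t = 36 km / 1.5 m/s = 3.6e+04/1.5 = 2.4e+04 s = 0.2778 d.
First-order decay: C = 79·exp(−1.0·0.2778) = 79·0.7575 = 59.84 mg/L.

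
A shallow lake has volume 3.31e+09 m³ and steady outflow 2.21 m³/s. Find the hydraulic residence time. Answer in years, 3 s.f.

Q = 2.21 m³/s × 3.156e+07 s/yr = 6.974e+07 m³/yr.
Hydraulic residence time τ = V/Q = 3.31e+09/6.974e+07 = 47.46 yr.

47.5 yr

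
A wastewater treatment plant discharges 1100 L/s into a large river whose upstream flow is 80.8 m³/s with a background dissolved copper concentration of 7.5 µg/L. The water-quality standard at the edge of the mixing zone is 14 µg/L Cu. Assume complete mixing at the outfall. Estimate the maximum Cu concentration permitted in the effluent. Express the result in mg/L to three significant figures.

0.491 mg/L

1100 L/s = 1.1 m³/s.
7.5 µg/L = 0.0075 mg/L.
14 µg/L = 0.014 mg/L.
Mass balance: 0.014·81.9 = 1.1·Cₑ + 80.8·0.0075.
Cₑ = (1.147 − 0.606) / 1.1 = 0.4915 mg/L.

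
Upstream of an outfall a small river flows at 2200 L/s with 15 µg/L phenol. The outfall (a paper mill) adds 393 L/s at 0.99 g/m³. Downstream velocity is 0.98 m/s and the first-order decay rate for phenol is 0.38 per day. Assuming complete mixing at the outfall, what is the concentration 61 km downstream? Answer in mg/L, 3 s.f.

393 L/s = 0.393 m³/s.
2200 L/s = 2.2 m³/s.
15 µg/L = 0.015 mg/L.
After complete mixing, C₀ = (0.393·0.99 + 2.2·0.015) / 2.593 = 0.1628 mg/L.
Travel time t = 6.1e+04 m / 0.98 m/s = 6.224e+04 s = 0.7204 d.
C = 0.1628·exp(−0.38·0.7204) = 0.1628·0.7605 = 0.1238 mg/L.

0.124 mg/L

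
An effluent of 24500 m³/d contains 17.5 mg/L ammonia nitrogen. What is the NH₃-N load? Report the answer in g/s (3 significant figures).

24500 m³/d = 0.2836 m³/s.
Mass flux = Q·C = 0.2836 m³/s × 17.5 g/m³ = 4.962 g/s.

4.96 g/s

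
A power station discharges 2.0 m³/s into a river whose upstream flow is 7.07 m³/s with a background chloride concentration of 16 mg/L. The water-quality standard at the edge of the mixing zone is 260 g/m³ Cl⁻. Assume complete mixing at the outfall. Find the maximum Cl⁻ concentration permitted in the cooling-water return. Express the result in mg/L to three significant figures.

1120 mg/L

Mass balance: 260·9.07 = 2·Cₑ + 7.07·16.
Cₑ = (2358 − 113.1) / 2 = 1123 mg/L.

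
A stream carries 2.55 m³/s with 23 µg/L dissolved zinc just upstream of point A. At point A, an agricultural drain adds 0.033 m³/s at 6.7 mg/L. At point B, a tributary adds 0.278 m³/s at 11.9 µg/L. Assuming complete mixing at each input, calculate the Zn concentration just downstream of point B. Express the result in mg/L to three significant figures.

0.0989 mg/L

23 µg/L = 0.023 mg/L.
After input A: C = (2.55·0.023 + 0.033·6.7) / 2.583 = 0.1083 mg/L.
11.9 µg/L = 0.0119 mg/L.
After input B: C = (2.583·0.1083 + 0.278·0.0119) / 2.861 = 0.09894 mg/L.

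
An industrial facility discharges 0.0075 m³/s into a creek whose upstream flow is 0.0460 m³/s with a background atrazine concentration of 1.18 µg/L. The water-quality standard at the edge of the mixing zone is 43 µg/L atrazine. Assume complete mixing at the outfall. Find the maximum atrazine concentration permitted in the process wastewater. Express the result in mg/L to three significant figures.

0.299 mg/L

1.18 µg/L = 0.00118 mg/L.
43 µg/L = 0.043 mg/L.
Mass balance: 0.043·0.0535 = 0.0075·Cₑ + 0.046·0.00118.
Cₑ = (0.002301 − 5.428e-05) / 0.0075 = 0.2995 mg/L.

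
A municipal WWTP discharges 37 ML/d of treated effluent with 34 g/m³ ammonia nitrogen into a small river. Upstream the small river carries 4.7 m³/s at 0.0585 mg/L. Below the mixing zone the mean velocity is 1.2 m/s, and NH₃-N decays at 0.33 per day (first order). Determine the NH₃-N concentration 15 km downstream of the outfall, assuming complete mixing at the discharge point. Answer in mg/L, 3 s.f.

37 ML/d = 0.4282 m³/s.
After complete mixing, C₀ = (0.4282·34 + 4.7·0.0585) / 5.128 = 2.893 mg/L.
Travel time t = 1.5e+04 m / 1.2 m/s = 1.25e+04 s = 0.1447 d.
C = 2.893·exp(−0.33·0.1447) = 2.893·0.9534 = 2.758 mg/L.

2.76 mg/L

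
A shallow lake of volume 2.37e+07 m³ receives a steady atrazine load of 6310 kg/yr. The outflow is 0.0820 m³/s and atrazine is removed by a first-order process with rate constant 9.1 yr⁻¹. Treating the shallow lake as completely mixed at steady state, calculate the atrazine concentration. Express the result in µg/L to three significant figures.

Outflow Q = 0.0820 m³/s × 3.156e+07 s/yr = 2.588e+06 m³/yr.
Steady-state CSTR mass balance: W = Q·C + k·V·C, so C = W/(Q + kV).
Q + kV = 2.588e+06 + 9.1·2.37e+07 = 2.183e+08 m³/yr.
C = 6310/2.183e+08 = 2.891e-05 kg/m³ = 0.02891 mg/L = 28.91 µg/L.

28.9 µg/L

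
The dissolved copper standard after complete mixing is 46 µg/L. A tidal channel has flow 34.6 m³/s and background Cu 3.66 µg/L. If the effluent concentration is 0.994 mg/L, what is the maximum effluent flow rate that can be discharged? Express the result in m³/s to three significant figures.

3.66 µg/L = 0.00366 mg/L.
46 µg/L = 0.046 mg/L.
Mass balance at complete mixing: C_std·(Q_w + Q_r) = Q_w·C_e + Q_r·C_b.
Rearranging, Q_w = Q_r·(C_std − C_b)/(C_e − C_std) = 34.6·(0.046 − 0.00366) / (0.994 − 0.046) = 1.545 m³/s.

1.55 m³/s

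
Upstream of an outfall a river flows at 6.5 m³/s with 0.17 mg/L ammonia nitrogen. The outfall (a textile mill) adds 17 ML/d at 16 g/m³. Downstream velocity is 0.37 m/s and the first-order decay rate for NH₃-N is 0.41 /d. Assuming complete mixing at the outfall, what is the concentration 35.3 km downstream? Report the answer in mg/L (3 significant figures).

17 ML/d = 0.1968 m³/s.
After complete mixing, C₀ = (0.1968·16 + 6.5·0.17) / 6.697 = 0.6351 mg/L.
Travel time t = 3.53e+04 m / 0.37 m/s = 9.541e+04 s = 1.104 d.
C = 0.6351·exp(−0.41·1.104) = 0.6351·0.6359 = 0.4039 mg/L.

0.404 mg/L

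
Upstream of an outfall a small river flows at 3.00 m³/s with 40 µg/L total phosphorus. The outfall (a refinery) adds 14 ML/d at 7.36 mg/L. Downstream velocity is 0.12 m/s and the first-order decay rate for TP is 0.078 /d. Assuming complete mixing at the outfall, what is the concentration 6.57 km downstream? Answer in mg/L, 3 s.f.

0.395 mg/L

14 ML/d = 0.162 m³/s.
40 µg/L = 0.04 mg/L.
After complete mixing, C₀ = (0.162·7.36 + 3·0.04) / 3.162 = 0.4151 mg/L.
Travel time t = 6570 m / 0.12 m/s = 5.475e+04 s = 0.6337 d.
C = 0.4151·exp(−0.078·0.6337) = 0.4151·0.9518 = 0.3951 mg/L.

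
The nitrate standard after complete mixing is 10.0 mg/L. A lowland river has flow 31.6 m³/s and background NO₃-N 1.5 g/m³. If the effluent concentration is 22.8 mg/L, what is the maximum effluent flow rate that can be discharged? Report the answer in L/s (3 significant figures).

Mass balance at complete mixing: C_std·(Q_w + Q_r) = Q_w·C_e + Q_r·C_b.
Rearranging, Q_w = Q_r·(C_std − C_b)/(C_e − C_std) = 31.6·(10 − 1.5) / (22.8 − 10) = 20.98 m³/s.
= 2.098e+04 L/s.

21000 L/s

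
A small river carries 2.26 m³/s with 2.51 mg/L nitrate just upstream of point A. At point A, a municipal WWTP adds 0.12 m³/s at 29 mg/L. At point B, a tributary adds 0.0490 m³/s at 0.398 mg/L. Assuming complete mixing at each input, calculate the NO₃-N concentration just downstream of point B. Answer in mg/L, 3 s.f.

3.78 mg/L

After input A: C = (2.26·2.51 + 0.12·29) / 2.38 = 3.846 mg/L.
After input B: C = (2.38·3.846 + 0.049·0.398) / 2.429 = 3.776 mg/L.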